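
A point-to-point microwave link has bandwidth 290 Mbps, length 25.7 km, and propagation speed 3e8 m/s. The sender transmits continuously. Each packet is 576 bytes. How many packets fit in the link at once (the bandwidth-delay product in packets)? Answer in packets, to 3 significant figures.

5.39 packets

Propagation delay = 25700 / 300000000 = 8.56667e-05 s.
BDP = R × t_prop = 290000000 × 8.56667e-05 = 24843.3 bits.
In packets of 4608 bits: 5.39 packets.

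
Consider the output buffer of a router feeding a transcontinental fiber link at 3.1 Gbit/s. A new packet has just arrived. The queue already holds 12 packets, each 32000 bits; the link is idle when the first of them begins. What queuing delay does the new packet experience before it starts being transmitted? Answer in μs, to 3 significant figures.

Each queued packet: L/R = 32000/3100000000 = 10.3226 μs.
12 queued → 123.871 μs.
Queuing delay = 124 μs.

124 μs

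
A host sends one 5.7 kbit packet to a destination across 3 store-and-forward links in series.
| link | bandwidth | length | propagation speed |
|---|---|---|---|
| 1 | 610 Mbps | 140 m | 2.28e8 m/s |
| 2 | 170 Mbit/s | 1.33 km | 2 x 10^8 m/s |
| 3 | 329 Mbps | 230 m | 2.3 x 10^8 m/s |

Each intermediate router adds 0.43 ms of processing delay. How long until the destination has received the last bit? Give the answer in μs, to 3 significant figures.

928 μs

L = 5700 bits.
Transmission delays (L/R per hop): 9.34426, 33.5294, 17.3252 μs; sum = 60.1989 μs.
Propagation delays (d/s per hop): 0.614035, 6.65, 1 μs; sum = 8.26404 μs.
Processing at 2 router(s): 2 × 0.43 ms = 860 μs.
End-to-end = 928 μs.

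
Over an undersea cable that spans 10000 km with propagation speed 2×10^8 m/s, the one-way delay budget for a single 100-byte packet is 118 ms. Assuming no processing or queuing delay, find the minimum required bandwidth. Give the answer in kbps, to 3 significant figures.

L = 800 bits.
Propagation delay = 10000000 / 200000000 = 50 ms.
Transmission budget = 118 − 50 = 68 ms.
R ≥ L / t_tx = 800 bits / 0.068 s = 11.8 kbps.

11.8 kbps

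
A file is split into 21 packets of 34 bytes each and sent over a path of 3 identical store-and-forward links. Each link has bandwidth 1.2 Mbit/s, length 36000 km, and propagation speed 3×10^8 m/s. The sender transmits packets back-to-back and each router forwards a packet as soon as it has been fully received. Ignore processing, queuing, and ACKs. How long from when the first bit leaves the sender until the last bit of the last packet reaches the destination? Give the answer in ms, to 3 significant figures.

Per-hop transmission t_tx = L/R = 272/1200000 = 0.226667 ms.
Per-hop propagation t_prop = 36000000/300000000 = 120 ms.
Pipeline fill: first packet needs 3·t_tx to clear all hops; remaining 20 packets each add one t_tx.
Total = (3+21-1)·t_tx + 3·t_prop = 23·0.226667 + 3·120 = 365 ms.

365 ms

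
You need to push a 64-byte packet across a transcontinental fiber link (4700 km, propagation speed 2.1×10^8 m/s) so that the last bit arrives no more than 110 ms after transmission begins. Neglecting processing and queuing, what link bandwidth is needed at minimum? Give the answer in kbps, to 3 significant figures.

5.84 kbps

L = 512 bits.
Propagation delay = 4700000 / 210000000 = 22.381 ms.
Transmission budget = 110 − 22.381 = 87.619 ms.
R ≥ L / t_tx = 512 bits / 0.087619 s = 5.84 kbps.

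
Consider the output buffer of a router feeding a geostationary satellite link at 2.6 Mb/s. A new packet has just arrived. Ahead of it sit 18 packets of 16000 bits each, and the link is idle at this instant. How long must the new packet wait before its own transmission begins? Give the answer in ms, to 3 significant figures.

Each queued packet: L/R = 16000/2600000 = 6.15385 ms.
18 queued → 110.769 ms.
Queuing delay = 111 ms.

111 ms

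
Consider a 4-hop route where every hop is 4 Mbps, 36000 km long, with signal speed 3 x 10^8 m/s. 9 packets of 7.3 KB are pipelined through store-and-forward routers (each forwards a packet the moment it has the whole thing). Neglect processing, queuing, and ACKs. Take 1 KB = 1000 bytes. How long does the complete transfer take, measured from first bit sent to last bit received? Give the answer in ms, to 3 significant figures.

Per-hop transmission t_tx = L/R = 58400/4000000 = 14.6 ms.
Per-hop propagation t_prop = 36000000/300000000 = 120 ms.
Pipeline fill: first packet needs 4·t_tx to clear all hops; remaining 8 packets each add one t_tx.
Total = (4+9-1)·t_tx + 4·t_prop = 12·14.6 + 4·120 = 655 ms.

655 ms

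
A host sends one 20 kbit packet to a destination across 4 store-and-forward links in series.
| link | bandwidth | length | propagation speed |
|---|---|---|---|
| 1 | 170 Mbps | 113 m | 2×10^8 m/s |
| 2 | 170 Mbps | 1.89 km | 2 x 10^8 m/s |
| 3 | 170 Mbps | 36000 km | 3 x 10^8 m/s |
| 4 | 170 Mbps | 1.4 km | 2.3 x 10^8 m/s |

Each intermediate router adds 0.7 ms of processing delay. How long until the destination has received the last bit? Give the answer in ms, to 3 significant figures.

123 ms

L = 20000 bits.
Transmission delay per hop = L/R = 20000/170000000 = 0.117647 ms; 4 hops → 0.470588 ms.
Propagation delays (d/s per hop): 0.000565, 0.00945, 120, 0.00608696 ms; sum = 120.016 ms.
Processing at 3 router(s): 3 × 0.7 ms = 2.1 ms.
End-to-end = 123 ms.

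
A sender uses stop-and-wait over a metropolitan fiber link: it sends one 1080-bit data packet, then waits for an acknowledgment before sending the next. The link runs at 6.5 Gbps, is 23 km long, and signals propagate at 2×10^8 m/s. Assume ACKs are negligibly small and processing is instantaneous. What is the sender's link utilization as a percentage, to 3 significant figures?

t_tx = L/R = 1080/6500000000 = 1.66154e-07 s.
t_prop = 23000/200000000 = 0.000115 s; RTT = 0.00023 s.
Cycle = t_tx + RTT = 0.000230166 s.
Utilization = t_tx / cycle = 1.66154e-07/0.000230166 = 0.0722 %.

0.0722 %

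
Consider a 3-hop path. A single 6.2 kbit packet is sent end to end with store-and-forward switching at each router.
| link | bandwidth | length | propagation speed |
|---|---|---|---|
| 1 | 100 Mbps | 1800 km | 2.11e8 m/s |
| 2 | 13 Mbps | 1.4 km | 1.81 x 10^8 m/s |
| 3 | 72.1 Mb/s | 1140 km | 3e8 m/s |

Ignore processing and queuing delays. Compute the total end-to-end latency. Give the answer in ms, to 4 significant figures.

12.96 ms

L = 6200 bits.
Transmission delays (L/R per hop): 0.062, 0.476923, 0.0859917 ms; sum = 0.624915 ms.
Propagation delays (d/s per hop): 8.53081, 0.00773481, 3.8 ms; sum = 12.3385 ms.
End-to-end = 12.96 ms.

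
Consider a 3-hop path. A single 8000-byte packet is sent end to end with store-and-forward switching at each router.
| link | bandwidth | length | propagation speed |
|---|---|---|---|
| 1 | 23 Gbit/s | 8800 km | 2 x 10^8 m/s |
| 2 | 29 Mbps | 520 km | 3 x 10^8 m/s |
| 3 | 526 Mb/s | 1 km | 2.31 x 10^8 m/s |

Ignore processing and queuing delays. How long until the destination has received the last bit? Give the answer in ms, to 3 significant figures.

L = 8000 × 8 = 64000 bits.
Transmission delays (L/R per hop): 0.00278261, 2.2069, 0.121673 ms; sum = 2.33135 ms.
Propagation delays (d/s per hop): 44, 1.73333, 0.004329 ms; sum = 45.7377 ms.
End-to-end = 48.1 ms.

48.1 ms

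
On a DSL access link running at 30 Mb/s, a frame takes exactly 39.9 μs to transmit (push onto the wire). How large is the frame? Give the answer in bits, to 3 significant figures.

1200 bits

L = R × t_tx = 30000000 b/s × 3.99e-05 s = 1197 bits.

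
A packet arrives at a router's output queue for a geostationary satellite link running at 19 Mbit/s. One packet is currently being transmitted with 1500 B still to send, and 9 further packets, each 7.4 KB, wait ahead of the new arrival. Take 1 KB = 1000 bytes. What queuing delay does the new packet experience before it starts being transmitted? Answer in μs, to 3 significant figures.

28700 μs

Each queued packet: L/R = 59200/19000000 = 3115.79 μs.
9 queued → 28042.1 μs.
Plus remaining 12000 bits of current packet: 631.579 μs.
Queuing delay = 28700 μs.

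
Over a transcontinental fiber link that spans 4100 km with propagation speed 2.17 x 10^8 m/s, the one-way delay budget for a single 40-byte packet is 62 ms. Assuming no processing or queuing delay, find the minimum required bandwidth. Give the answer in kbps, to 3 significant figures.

L = 320 bits.
Propagation delay = 4100000 / 217000000 = 18.894 ms.
Transmission budget = 62 − 18.894 = 43.106 ms.
R ≥ L / t_tx = 320 bits / 0.043106 s = 7.42 kbps.

7.42 kbps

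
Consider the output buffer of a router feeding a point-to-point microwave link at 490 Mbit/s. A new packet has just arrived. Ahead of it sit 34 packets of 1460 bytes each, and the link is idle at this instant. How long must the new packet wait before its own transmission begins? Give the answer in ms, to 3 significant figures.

Each queued packet: L/R = 11680/490000000 = 0.0238367 ms.
34 queued → 0.810449 ms.
Queuing delay = 0.810 ms.

0.810 ms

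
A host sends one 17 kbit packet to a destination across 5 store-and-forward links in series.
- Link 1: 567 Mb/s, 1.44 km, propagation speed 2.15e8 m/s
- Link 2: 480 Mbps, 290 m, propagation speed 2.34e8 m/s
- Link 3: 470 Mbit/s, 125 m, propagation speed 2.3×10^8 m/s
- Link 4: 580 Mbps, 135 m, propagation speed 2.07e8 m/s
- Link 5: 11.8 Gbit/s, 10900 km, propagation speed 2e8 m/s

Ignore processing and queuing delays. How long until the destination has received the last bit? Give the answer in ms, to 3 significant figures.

L = 17000 bits.
Transmission delays (L/R per hop): 0.0299824, 0.0354167, 0.0361702, 0.0293103, 0.00144068 ms; sum = 0.13232 ms.
Propagation delays (d/s per hop): 0.00669767, 0.00123932, 0.000543478, 0.000652174, 54.5 ms; sum = 54.5091 ms.
End-to-end = 54.6 ms.

54.6 ms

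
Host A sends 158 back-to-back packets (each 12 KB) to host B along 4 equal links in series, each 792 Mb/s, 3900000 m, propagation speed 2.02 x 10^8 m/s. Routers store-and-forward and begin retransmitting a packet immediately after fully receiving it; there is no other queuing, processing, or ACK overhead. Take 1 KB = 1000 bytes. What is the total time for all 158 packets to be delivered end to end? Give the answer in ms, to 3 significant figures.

Per-hop transmission t_tx = L/R = 96000/792000000 = 0.121212 ms.
Per-hop propagation t_prop = 3900000/202000000 = 19.3069 ms.
Pipeline fill: first packet needs 4·t_tx to clear all hops; remaining 157 packets each add one t_tx.
Total = (4+158-1)·t_tx + 4·t_prop = 161·0.121212 + 4·19.3069 = 96.7 ms.

96.7 ms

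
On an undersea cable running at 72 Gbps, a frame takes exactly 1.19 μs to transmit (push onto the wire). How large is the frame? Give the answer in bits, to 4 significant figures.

L = R × t_tx = 72000000000 b/s × 1.19e-06 s = 85680 bits.

85680 bits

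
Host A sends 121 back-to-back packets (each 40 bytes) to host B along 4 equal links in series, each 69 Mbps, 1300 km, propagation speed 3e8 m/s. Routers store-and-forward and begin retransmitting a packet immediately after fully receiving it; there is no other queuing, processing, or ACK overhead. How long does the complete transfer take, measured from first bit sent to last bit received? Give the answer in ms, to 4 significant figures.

Per-hop transmission t_tx = L/R = 320/69000000 = 0.00463768 ms.
Per-hop propagation t_prop = 1300000/300000000 = 4.33333 ms.
Pipeline fill: first packet needs 4·t_tx to clear all hops; remaining 120 packets each add one t_tx.
Total = (4+121-1)·t_tx + 4·t_prop = 124·0.00463768 + 4·4.33333 = 17.91 ms.

17.91 ms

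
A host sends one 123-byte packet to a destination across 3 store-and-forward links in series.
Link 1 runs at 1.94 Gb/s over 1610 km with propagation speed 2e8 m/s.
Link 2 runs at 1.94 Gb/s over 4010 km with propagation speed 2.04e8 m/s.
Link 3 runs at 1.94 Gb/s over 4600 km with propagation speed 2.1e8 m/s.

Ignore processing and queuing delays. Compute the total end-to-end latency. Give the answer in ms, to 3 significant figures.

L = 123 × 8 = 984 bits.
Transmission delay per hop = L/R = 984/1940000000 = 0.000507216 ms; 3 hops → 0.00152165 ms.
Propagation delays (d/s per hop): 8.05, 19.6569, 21.9048 ms; sum = 49.6116 ms.
End-to-end = 49.6 ms.

49.6 ms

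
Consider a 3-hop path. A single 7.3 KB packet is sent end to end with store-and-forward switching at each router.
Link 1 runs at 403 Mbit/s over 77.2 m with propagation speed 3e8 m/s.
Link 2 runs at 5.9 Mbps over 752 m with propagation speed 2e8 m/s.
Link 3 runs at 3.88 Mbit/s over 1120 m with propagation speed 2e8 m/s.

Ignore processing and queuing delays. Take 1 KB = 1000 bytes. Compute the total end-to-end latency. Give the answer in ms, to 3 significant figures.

L = 58400 bits.
Transmission delays (L/R per hop): 0.144913, 9.89831, 15.0515 ms; sum = 25.0948 ms.
Propagation delays (d/s per hop): 0.000257333, 0.00376, 0.0056 ms; sum = 0.00961733 ms.
End-to-end = 25.1 ms.

25.1 ms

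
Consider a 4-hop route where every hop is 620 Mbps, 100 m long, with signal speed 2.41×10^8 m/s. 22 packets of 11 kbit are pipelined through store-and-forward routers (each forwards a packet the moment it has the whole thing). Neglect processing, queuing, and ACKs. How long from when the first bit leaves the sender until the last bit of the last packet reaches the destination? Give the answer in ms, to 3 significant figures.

Per-hop transmission t_tx = L/R = 11000/620000000 = 0.0177419 ms.
Per-hop propagation t_prop = 100/241000000 = 0.000414938 ms.
Pipeline fill: first packet needs 4·t_tx to clear all hops; remaining 21 packets each add one t_tx.
Total = (4+22-1)·t_tx + 4·t_prop = 25·0.0177419 + 4·0.000414938 = 0.445 ms.

0.445 ms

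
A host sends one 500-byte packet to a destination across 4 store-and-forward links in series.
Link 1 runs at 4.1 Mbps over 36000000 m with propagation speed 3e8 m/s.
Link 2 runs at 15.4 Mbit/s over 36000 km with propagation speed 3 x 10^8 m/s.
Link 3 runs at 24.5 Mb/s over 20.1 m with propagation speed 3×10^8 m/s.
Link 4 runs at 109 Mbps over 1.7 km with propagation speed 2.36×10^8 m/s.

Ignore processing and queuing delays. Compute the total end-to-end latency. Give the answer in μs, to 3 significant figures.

L = 500 × 8 = 4000 bits.
Transmission delays (L/R per hop): 975.61, 259.74, 163.265, 36.6972 μs; sum = 1435.31 μs.
Propagation delays (d/s per hop): 120000, 120000, 0.067, 7.20339 μs; sum = 240007 μs.
End-to-end = 241000 μs.

241000 μs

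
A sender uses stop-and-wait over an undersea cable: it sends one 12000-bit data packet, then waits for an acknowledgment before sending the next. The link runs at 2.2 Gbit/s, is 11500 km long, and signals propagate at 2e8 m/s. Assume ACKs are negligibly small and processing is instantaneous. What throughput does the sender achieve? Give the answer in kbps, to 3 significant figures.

104 kbps

t_tx = L/R = 12000/2200000000 = 5.45455e-06 s.
t_prop = 11500000/200000000 = 0.0575 s; RTT = 0.115 s.
Cycle = t_tx + RTT = 0.115005 s.
Throughput = L / cycle = 12000 / 0.115005 = 104 kbps.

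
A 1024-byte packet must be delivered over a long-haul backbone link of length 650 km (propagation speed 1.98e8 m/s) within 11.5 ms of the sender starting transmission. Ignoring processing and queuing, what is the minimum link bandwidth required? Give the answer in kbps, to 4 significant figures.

996.9 kbps

L = 8192 bits.
Propagation delay = 650000 / 198000000 = 3.28283 ms.
Transmission budget = 11.5 − 3.28283 = 8.21717 ms.
R ≥ L / t_tx = 8192 bits / 0.00821717 s = 996.9 kbps.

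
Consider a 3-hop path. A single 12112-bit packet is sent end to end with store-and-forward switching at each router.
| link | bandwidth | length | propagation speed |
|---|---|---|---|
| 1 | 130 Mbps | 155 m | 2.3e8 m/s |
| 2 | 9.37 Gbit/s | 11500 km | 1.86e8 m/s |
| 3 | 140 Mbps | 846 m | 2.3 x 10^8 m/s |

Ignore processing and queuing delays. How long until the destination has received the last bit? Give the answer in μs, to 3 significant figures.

Transmission delays (L/R per hop): 93.1692, 1.29264, 86.5143 μs; sum = 180.976 μs.
Propagation delays (d/s per hop): 0.673913, 61828, 3.67826 μs; sum = 61832.3 μs.
End-to-end = 62000 μs.

62000 μs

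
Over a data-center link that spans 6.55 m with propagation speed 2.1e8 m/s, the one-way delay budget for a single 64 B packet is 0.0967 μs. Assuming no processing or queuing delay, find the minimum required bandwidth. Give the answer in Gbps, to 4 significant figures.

7.816 Gbps

L = 512 bits.
Propagation delay = 6.55 / 210000000 = 0.0311905 μs.
Transmission budget = 0.0967 − 0.0311905 = 0.0655095 μs.
R ≥ L / t_tx = 512 bits / 6.55095e-08 s = 7.816 Gbps.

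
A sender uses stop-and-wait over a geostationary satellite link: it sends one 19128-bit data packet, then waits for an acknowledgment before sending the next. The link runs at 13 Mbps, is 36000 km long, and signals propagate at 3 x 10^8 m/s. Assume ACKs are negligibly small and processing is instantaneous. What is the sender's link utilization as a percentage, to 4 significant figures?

t_tx = L/R = 19128/13000000 = 0.00147138 s.
t_prop = 36000000/300000000 = 0.12 s; RTT = 0.24 s.
Cycle = t_tx + RTT = 0.241471 s.
Utilization = t_tx / cycle = 0.00147138/0.241471 = 0.6093 %.

0.6093 %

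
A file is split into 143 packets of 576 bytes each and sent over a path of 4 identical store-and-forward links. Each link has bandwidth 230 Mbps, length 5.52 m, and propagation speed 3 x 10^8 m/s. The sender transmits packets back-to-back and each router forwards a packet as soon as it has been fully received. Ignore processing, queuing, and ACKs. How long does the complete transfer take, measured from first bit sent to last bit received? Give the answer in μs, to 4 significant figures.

2925 μs

Per-hop transmission t_tx = L/R = 4608/230000000 = 20.0348 μs.
Per-hop propagation t_prop = 5.52/300000000 = 0.0184 μs.
Pipeline fill: first packet needs 4·t_tx to clear all hops; remaining 142 packets each add one t_tx.
Total = (4+143-1)·t_tx + 4·t_prop = 146·20.0348 + 4·0.0184 = 2925 μs.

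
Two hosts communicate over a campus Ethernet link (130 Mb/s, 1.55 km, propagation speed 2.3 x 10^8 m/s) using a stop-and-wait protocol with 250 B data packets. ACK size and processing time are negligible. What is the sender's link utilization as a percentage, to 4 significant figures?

t_tx = L/R = 2000/130000000 = 1.53846e-05 s.
t_prop = 1550/2.3e+08 = 6.73913e-06 s; RTT = 1.34783e-05 s.
Cycle = t_tx + RTT = 2.88629e-05 s.
Utilization = t_tx / cycle = 1.53846e-05/2.88629e-05 = 53.30 %.

53.30 %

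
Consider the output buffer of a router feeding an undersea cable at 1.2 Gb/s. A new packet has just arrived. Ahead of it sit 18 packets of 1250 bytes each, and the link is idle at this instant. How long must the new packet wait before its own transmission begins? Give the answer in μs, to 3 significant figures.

Each queued packet: L/R = 10000/1200000000 = 8.33333 μs.
18 queued → 150 μs.
Queuing delay = 150 μs.

150 μs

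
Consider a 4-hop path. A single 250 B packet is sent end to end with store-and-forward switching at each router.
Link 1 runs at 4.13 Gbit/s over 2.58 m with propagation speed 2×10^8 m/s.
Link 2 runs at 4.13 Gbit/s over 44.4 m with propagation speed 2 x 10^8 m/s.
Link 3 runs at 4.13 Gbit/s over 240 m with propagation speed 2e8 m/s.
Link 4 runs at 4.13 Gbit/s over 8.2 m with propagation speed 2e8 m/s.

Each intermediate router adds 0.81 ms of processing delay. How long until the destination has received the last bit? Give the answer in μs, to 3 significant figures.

L = 250 × 8 = 2000 bits.
Transmission delay per hop = L/R = 2000/4130000000 = 0.484262 μs; 4 hops → 1.93705 μs.
Propagation delays (d/s per hop): 0.0129, 0.222, 1.2, 0.041 μs; sum = 1.4759 μs.
Processing at 3 router(s): 3 × 0.81 ms = 2430 μs.
End-to-end = 2430 μs.

2430 μs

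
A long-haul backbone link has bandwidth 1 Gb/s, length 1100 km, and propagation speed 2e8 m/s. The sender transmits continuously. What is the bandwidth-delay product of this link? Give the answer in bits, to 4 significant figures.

5500000 bits

Propagation delay = 1100000 / 200000000 = 0.0055 s.
BDP = R × t_prop = 1000000000 × 0.0055 = 5500000 bits.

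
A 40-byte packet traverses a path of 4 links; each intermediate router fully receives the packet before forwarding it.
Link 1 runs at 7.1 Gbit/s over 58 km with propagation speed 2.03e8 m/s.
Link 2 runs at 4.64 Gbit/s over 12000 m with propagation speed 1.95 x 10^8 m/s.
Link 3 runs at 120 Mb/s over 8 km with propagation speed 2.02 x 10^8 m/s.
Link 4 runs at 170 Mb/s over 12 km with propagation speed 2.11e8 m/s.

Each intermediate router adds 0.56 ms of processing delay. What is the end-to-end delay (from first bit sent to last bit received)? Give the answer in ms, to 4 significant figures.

L = 40 × 8 = 320 bits.
Transmission delays (L/R per hop): 4.50704e-05, 6.89655e-05, 0.00266667, 0.00188235 ms; sum = 0.00466306 ms.
Propagation delays (d/s per hop): 0.285714, 0.0615385, 0.039604, 0.056872 ms; sum = 0.443729 ms.
Processing at 3 router(s): 3 × 0.56 ms = 1.68 ms.
End-to-end = 2.128 ms.

2.128 ms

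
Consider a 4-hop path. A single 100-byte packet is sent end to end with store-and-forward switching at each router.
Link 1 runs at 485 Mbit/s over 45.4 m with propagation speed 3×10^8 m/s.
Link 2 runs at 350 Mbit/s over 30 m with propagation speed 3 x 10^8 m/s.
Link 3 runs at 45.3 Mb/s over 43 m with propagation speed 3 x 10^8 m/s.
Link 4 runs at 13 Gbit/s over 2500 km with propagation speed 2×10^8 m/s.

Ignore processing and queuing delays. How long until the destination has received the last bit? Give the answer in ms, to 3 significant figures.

L = 100 × 8 = 800 bits.
Transmission delays (L/R per hop): 0.00164948, 0.00228571, 0.01766, 6.15385e-05 ms; sum = 0.0216568 ms.
Propagation delays (d/s per hop): 0.000151333, 0.0001, 0.000143333, 12.5 ms; sum = 12.5004 ms.
End-to-end = 12.5 ms.

12.5 ms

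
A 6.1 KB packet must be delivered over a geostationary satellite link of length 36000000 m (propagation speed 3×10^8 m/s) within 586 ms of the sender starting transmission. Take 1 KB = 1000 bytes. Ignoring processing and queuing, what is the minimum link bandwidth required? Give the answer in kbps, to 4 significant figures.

104.7 kbps

L = 48800 bits.
Propagation delay = 36000000 / 300000000 = 120 ms.
Transmission budget = 586 − 120 = 466 ms.
R ≥ L / t_tx = 48800 bits / 0.466 s = 104.7 kbps.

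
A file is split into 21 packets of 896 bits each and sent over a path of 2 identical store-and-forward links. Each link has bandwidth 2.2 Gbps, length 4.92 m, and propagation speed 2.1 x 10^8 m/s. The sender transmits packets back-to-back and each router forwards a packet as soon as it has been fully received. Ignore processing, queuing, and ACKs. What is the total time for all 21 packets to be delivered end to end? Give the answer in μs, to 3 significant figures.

Per-hop transmission t_tx = L/R = 896/2200000000 = 0.407273 μs.
Per-hop propagation t_prop = 4.92/210000000 = 0.0234286 μs.
Pipeline fill: first packet needs 2·t_tx to clear all hops; remaining 20 packets each add one t_tx.
Total = (2+21-1)·t_tx + 2·t_prop = 22·0.407273 + 2·0.0234286 = 9.01 μs.

9.01 μs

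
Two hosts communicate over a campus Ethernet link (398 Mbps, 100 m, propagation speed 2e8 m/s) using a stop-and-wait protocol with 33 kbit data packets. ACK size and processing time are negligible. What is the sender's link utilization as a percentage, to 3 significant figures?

98.8 %

t_tx = L/R = 33000/398000000 = 8.29146e-05 s.
t_prop = 100/200000000 = 5e-07 s; RTT = 1e-06 s.
Cycle = t_tx + RTT = 8.39146e-05 s.
Utilization = t_tx / cycle = 8.29146e-05/8.39146e-05 = 98.8 %.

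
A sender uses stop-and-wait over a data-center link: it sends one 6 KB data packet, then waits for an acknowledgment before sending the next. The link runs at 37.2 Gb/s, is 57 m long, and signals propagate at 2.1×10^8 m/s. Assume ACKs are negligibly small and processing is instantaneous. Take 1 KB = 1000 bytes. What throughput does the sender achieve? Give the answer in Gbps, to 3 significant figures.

t_tx = L/R = 48000/37200000000 = 1.29032e-06 s.
t_prop = 57/210000000 = 2.71429e-07 s; RTT = 5.42857e-07 s.
Cycle = t_tx + RTT = 1.83318e-06 s.
Throughput = L / cycle = 48000 / 1.83318e-06 = 26.2 Gbps.

26.2 Gbps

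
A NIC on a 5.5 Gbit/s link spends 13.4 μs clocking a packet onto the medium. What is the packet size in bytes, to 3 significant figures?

9210 bytes

L = R × t_tx = 5500000000 b/s × 1.34e-05 s = 73700 bits.
In bytes: 73700 / 8 = 9210 bytes.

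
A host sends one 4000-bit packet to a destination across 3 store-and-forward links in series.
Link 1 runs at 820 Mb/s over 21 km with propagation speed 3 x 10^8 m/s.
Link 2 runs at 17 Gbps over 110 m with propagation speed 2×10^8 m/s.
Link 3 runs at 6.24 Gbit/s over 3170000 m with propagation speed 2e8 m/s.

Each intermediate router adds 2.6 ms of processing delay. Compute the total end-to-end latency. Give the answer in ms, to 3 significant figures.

Transmission delays (L/R per hop): 0.00487805, 0.000235294, 0.000641026 ms; sum = 0.00575437 ms.
Propagation delays (d/s per hop): 0.07, 0.00055, 15.85 ms; sum = 15.9206 ms.
Processing at 2 router(s): 2 × 2.6 ms = 5.2 ms.
End-to-end = 21.1 ms.

21.1 ms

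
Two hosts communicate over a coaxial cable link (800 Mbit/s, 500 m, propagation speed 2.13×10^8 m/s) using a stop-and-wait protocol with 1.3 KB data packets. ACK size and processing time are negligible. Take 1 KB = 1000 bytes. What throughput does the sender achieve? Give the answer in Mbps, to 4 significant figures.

587.7 Mbps

t_tx = L/R = 10400/800000000 = 1.3e-05 s.
t_prop = 500/213000000 = 2.34742e-06 s; RTT = 4.69484e-06 s.
Cycle = t_tx + RTT = 1.76948e-05 s.
Throughput = L / cycle = 10400 / 1.76948e-05 = 587.7 Mbps.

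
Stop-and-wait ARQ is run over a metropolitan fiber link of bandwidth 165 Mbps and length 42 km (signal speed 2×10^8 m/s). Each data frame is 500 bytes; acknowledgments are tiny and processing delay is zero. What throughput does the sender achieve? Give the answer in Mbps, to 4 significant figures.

9.004 Mbps

t_tx = L/R = 4000/165000000 = 2.42424e-05 s.
t_prop = 42000/200000000 = 0.00021 s; RTT = 0.00042 s.
Cycle = t_tx + RTT = 0.000444242 s.
Throughput = L / cycle = 4000 / 0.000444242 = 9.004 Mbps.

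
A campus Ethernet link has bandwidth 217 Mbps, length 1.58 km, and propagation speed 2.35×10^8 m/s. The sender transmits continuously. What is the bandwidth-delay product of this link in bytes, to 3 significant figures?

Propagation delay = 1580 / 235000000 = 6.7234e-06 s.
BDP = R × t_prop = 217000000 × 6.7234e-06 = 1458.98 bits.
In bytes: 1458.98/8 = 182 bytes.

182 bytes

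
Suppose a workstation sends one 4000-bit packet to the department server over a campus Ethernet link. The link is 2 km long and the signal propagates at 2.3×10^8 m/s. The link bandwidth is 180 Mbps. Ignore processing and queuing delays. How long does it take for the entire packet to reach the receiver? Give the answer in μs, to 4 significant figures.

Transmission delay = L/R = 4000 / 180000000 = 22.2222 μs.
Propagation delay = d/s = 2000 m / 2.3e+08 m/s = 8.69565 μs.
Total = 30.92 μs.

30.92 μs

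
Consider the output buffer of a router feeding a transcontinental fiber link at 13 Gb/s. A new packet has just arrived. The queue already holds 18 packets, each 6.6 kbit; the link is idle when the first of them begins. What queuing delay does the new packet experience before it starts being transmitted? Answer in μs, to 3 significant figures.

9.14 μs

Each queued packet: L/R = 6600/13000000000 = 0.507692 μs.
18 queued → 9.13846 μs.
Queuing delay = 9.14 μs.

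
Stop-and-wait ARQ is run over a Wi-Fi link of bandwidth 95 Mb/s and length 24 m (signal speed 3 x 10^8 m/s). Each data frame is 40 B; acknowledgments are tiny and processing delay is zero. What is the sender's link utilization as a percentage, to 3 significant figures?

t_tx = L/R = 320/95000000 = 3.36842e-06 s.
t_prop = 24/300000000 = 8e-08 s; RTT = 1.6e-07 s.
Cycle = t_tx + RTT = 3.52842e-06 s.
Utilization = t_tx / cycle = 3.36842e-06/3.52842e-06 = 95.5 %.

95.5 %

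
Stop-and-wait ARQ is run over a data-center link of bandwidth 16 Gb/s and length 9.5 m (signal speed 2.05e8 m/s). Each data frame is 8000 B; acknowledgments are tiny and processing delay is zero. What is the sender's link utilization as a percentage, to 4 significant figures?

t_tx = L/R = 64000/16000000000 = 4e-06 s.
t_prop = 9.5/2.05e+08 = 4.63415e-08 s; RTT = 9.26829e-08 s.
Cycle = t_tx + RTT = 4.09268e-06 s.
Utilization = t_tx / cycle = 4e-06/4.09268e-06 = 97.74 %.

97.74 %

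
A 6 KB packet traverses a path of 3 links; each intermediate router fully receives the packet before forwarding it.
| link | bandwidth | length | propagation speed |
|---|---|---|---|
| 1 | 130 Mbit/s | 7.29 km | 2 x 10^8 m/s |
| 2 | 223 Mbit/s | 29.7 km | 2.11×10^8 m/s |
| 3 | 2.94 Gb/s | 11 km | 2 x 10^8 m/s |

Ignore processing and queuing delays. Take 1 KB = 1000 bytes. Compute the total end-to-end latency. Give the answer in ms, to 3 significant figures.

L = 48000 bits.
Transmission delays (L/R per hop): 0.369231, 0.215247, 0.0163265 ms; sum = 0.600804 ms.
Propagation delays (d/s per hop): 0.03645, 0.140758, 0.055 ms; sum = 0.232208 ms.
End-to-end = 0.833 ms.

0.833 ms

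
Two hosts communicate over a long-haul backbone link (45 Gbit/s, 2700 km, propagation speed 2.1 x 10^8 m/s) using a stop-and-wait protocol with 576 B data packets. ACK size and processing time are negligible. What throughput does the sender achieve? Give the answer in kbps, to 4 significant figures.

179.2 kbps

t_tx = L/R = 4608/45000000000 = 1.024e-07 s.
t_prop = 2700000/210000000 = 0.0128571 s; RTT = 0.0257143 s.
Cycle = t_tx + RTT = 0.0257144 s.
Throughput = L / cycle = 4608 / 0.0257144 = 179.2 kbps.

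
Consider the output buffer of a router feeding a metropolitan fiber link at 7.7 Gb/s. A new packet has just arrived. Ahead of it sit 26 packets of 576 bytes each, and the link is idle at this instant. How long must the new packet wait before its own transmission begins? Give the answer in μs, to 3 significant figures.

Each queued packet: L/R = 4608/7700000000 = 0.598442 μs.
26 queued → 15.5595 μs.
Queuing delay = 15.6 μs.

15.6 μs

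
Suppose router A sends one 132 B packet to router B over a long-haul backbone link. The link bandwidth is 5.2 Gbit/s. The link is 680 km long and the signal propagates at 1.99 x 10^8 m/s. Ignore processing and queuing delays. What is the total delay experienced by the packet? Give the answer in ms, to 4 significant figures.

3.417 ms

L = 132 × 8 = 1056 bits.
Transmission delay = L/R = 1056 / 5200000000 = 0.000203077 ms.
Propagation delay = d/s = 680000 m / 199000000 m/s = 3.41709 ms.
Total = 3.417 ms.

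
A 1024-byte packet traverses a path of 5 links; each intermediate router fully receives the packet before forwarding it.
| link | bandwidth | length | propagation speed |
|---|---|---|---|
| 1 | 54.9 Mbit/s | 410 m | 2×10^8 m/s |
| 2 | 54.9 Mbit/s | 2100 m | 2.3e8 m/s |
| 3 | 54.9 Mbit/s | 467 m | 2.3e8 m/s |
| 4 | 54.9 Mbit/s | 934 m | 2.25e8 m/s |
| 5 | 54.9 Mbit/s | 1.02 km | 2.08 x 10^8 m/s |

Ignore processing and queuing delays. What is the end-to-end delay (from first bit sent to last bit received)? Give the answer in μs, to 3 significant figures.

768 μs

L = 1024 × 8 = 8192 bits.
Transmission delay per hop = L/R = 8192/54900000 = 149.217 μs; 5 hops → 746.084 μs.
Propagation delays (d/s per hop): 2.05, 9.13043, 2.03043, 4.15111, 4.90385 μs; sum = 22.2658 μs.
End-to-end = 768 μs.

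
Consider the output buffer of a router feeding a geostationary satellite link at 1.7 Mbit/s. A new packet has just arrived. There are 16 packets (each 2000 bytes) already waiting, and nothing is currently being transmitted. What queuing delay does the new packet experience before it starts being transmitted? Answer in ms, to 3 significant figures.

151 ms

Each queued packet: L/R = 16000/1700000 = 9.41176 ms.
16 queued → 150.588 ms.
Queuing delay = 151 ms.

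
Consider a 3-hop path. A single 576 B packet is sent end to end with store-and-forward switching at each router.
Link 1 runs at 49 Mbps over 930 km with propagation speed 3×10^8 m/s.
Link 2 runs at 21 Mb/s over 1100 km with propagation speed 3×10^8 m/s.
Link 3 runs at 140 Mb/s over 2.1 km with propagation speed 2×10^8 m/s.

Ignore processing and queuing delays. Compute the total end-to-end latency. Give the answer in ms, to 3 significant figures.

L = 576 × 8 = 4608 bits.
Transmission delays (L/R per hop): 0.0940408, 0.219429, 0.0329143 ms; sum = 0.346384 ms.
Propagation delays (d/s per hop): 3.1, 3.66667, 0.0105 ms; sum = 6.77717 ms.
End-to-end = 7.12 ms.

7.12 ms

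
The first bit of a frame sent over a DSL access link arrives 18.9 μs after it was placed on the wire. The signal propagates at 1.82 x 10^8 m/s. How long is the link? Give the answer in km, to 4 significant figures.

d = s × t_prop = 182000000 × 1.89e-05 = 3.440 km.

3.440 km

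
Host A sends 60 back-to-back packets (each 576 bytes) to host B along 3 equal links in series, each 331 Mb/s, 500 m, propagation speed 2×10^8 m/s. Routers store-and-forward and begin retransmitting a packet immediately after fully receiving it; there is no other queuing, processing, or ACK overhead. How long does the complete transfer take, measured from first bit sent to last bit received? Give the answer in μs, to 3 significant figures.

871 μs

Per-hop transmission t_tx = L/R = 4608/331000000 = 13.9215 μs.
Per-hop propagation t_prop = 500/200000000 = 2.5 μs.
Pipeline fill: first packet needs 3·t_tx to clear all hops; remaining 59 packets each add one t_tx.
Total = (3+60-1)·t_tx + 3·t_prop = 62·13.9215 + 3·2.5 = 871 μs.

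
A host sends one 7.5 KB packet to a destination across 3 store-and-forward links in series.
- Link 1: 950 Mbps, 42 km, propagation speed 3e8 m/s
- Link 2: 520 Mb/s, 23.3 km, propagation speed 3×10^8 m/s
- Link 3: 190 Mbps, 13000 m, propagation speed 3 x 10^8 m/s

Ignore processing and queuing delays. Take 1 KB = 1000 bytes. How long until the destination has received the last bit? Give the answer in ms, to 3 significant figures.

0.755 ms

L = 60000 bits.
Transmission delays (L/R per hop): 0.0631579, 0.115385, 0.315789 ms; sum = 0.494332 ms.
Propagation delays (d/s per hop): 0.14, 0.0776667, 0.0433333 ms; sum = 0.261 ms.
End-to-end = 0.755 ms.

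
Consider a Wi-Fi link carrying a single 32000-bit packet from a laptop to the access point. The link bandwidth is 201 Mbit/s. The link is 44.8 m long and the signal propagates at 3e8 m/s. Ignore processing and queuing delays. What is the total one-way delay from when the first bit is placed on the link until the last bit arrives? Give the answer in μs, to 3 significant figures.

159 μs

Transmission delay = L/R = 32000 / 201000000 = 159.204 μs.
Propagation delay = d/s = 44.8 m / 300000000 m/s = 0.149333 μs.
Total = 159 μs.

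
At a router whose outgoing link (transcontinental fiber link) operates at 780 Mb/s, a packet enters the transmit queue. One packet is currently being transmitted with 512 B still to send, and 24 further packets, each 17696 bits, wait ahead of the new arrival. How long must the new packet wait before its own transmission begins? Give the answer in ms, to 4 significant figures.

0.5497 ms

Each queued packet: L/R = 17696/780000000 = 0.0226872 ms.
24 queued → 0.544492 ms.
Plus remaining 4096 bits of current packet: 0.00525128 ms.
Queuing delay = 0.5497 ms.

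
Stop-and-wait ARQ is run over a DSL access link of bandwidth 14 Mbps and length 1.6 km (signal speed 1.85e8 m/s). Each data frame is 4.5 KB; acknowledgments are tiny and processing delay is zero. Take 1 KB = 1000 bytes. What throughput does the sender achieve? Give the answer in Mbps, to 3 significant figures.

13.9 Mbps

t_tx = L/R = 36000/14000000 = 0.00257143 s.
t_prop = 1600/185000000 = 8.64865e-06 s; RTT = 1.72973e-05 s.
Cycle = t_tx + RTT = 0.00258873 s.
Throughput = L / cycle = 36000 / 0.00258873 = 13.9 Mbps.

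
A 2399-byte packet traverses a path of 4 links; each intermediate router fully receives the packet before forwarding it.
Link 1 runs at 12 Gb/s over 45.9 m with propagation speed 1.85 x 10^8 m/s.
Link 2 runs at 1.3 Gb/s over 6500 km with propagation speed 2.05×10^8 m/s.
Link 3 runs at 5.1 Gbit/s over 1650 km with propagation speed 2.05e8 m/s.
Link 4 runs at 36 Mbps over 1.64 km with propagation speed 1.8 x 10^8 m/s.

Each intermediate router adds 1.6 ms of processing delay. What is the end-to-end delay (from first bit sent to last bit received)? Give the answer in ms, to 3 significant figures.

L = 2399 × 8 = 19192 bits.
Transmission delays (L/R per hop): 0.00159933, 0.0147631, 0.00376314, 0.533111 ms; sum = 0.553237 ms.
Propagation delays (d/s per hop): 0.000248108, 31.7073, 8.04878, 0.00911111 ms; sum = 39.7655 ms.
Processing at 3 router(s): 3 × 1.6 ms = 4.8 ms.
End-to-end = 45.1 ms.

45.1 ms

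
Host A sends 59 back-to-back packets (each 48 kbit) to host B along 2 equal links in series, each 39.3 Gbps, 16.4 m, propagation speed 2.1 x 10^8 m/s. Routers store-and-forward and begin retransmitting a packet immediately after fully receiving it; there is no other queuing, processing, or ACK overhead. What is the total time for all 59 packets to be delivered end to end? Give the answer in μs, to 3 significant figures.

Per-hop transmission t_tx = L/R = 48000/39300000000 = 1.22137 μs.
Per-hop propagation t_prop = 16.4/210000000 = 0.0780952 μs.
Pipeline fill: first packet needs 2·t_tx to clear all hops; remaining 58 packets each add one t_tx.
Total = (2+59-1)·t_tx + 2·t_prop = 60·1.22137 + 2·0.0780952 = 73.4 μs.

73.4 μs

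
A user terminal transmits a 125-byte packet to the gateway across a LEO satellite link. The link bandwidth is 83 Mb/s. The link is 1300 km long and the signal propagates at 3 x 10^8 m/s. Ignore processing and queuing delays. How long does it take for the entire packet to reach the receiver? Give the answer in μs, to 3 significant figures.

4350 μs

L = 125 × 8 = 1000 bits.
Transmission delay = L/R = 1000 / 83000000 = 12.0482 μs.
Propagation delay = d/s = 1300000 m / 300000000 m/s = 4333.33 μs.
Total = 4350 μs.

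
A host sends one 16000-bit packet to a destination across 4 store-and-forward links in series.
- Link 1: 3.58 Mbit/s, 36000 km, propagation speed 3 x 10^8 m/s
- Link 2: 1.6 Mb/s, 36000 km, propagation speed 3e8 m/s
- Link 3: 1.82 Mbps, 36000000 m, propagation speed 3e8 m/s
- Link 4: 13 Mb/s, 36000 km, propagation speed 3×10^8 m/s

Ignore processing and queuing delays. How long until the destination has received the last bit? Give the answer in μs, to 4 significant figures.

Transmission delays (L/R per hop): 4469.27, 10000, 8791.21, 1230.77 μs; sum = 24491.3 μs.
Propagation delays (d/s per hop): 120000, 120000, 120000, 120000 μs; sum = 480000 μs.
End-to-end = 504500 μs.

504500 μs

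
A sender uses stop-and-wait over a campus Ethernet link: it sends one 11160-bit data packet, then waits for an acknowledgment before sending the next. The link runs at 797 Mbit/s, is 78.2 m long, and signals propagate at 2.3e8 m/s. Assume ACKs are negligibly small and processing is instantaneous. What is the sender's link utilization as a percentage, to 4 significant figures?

t_tx = L/R = 11160/797000000 = 1.40025e-05 s.
t_prop = 78.2/2.3e+08 = 3.4e-07 s; RTT = 6.8e-07 s.
Cycle = t_tx + RTT = 1.46825e-05 s.
Utilization = t_tx / cycle = 1.40025e-05/1.46825e-05 = 95.37 %.

95.37 %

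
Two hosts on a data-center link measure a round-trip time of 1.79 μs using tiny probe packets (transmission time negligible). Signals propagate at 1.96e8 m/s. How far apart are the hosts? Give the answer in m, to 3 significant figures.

175 m

One-way propagation = RTT/2 = 0.895 μs.
d = s × t = 196000000 × 8.95e-07 = 175 m.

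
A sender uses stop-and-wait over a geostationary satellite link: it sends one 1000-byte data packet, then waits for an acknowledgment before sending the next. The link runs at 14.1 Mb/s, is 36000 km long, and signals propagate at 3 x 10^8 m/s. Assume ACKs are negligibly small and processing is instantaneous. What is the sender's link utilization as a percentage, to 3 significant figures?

0.236 %

t_tx = L/R = 8000/14100000 = 0.000567376 s.
t_prop = 36000000/300000000 = 0.12 s; RTT = 0.24 s.
Cycle = t_tx + RTT = 0.240567 s.
Utilization = t_tx / cycle = 0.000567376/0.240567 = 0.236 %.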